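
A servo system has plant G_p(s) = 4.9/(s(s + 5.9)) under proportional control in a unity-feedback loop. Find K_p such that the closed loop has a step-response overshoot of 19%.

K_p = 8.13

From %OS = 100·exp(−πζ/√(1−ζ²)) = 19%, ζ = −ln(0.19)/√(π²+ln²(0.19)) = 0.4673.
Characteristic equation s² + 5.9s + 4.9K_p = 0 gives ζ = 5.9/(2√(4.9K_p)).
Setting ζ = 0.4673: √(4.9K_p) = 5.9/(2·0.4673) = 6.312, so K_p = 39.84/4.9 = 8.13.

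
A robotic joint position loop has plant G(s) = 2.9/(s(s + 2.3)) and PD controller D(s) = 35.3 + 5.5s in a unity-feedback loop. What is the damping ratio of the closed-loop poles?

ζ = 0.902

Forward path: (35.3 + 5.5s)·2.9/(s(s+2.3)). The closed-loop characteristic equation is s² + (2.3 + 2.9·5.5)s + 2.9·35.3 = 0.
That is s² + 18.25s + 102.4 = 0, so ω_n = 10.12 rad/s and ζ = 18.25/(2·10.12) = 0.9019.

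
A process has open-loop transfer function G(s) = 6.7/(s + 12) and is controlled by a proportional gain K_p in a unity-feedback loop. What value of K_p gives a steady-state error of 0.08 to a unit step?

K_p = 20.6

The loop is type 0, so e_ss(step) = 1/(1 + K_pos) with K_pos = K_p·G(0).
G(0) = 0.5583. Require 1/(1 + K_p·0.5583) = 0.08, so 1 + 0.5583·K_p = 12.5.
K_p = (12.5 − 1)/0.5583 = 20.6.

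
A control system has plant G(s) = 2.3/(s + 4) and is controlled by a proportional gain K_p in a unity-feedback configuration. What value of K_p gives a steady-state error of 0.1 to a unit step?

For a type-0 loop with proportional control, e_ss = 1/(1 + K_p·G(0)).
G(0) = 0.575. Require 1/(1 + K_p·0.575) = 0.1, so 1 + 0.575·K_p = 10.
K_p = (10 − 1)/0.575 = 15.7.

K_p = 15.7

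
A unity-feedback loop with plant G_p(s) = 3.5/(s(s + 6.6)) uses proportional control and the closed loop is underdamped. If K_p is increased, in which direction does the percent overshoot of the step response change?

increase

Characteristic equation s² + 6.6s + K_p·3.5 = 0: raising K_p raises ω_n while 2ζω_n = 6.6 is fixed, so ζ falls and overshoot grows.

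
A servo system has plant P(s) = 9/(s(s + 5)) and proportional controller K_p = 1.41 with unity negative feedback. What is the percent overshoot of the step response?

The closed-loop denominator s² + 5s + 12.69 gives ω_n = √12.69 = 3.562 and ζ = 5/(2ω_n) = 0.7018.
%OS = 100·exp(−πζ/√(1−ζ²)) = 100·exp(−π·0.7018/√0.5075) = 4.53%.

4.53%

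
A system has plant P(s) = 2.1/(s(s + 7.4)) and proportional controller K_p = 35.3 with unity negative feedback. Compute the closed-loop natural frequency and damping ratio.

ω_n = 8.61 rad/s, ζ = 0.43

The closed-loop denominator is s(s+7.4) + 35.3·2.1 = s² + 7.4s + 74.13.
So ω_n² = 74.13 ⇒ ω_n = 8.61 rad/s, and ζ = 7.4/(2ω_n) = 0.43.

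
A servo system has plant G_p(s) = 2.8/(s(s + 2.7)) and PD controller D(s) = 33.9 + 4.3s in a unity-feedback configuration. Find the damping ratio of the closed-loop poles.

Forward path: (33.9 + 4.3s)·2.8/(s(s+2.7)). The closed-loop characteristic equation is s² + (2.7 + 2.8·4.3)s + 2.8·33.9 = 0.
That is s² + 14.74s + 94.92 = 0, so ω_n = 9.743 rad/s and ζ = 14.74/(2·9.743) = 0.7565.

ζ = 0.756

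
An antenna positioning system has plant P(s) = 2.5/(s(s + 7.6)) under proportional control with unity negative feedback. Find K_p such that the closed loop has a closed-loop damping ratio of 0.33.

K_p = 53

Closed-loop characteristic equation: s² + 7.6s + K_p·2.5 = 0.
So ω_n = √(2.5K_p) and 2ζω_n = 7.6, giving ζ = 7.6/(2√(2.5K_p)).
Setting ζ = 0.33: √(2.5K_p) = 7.6/(2·0.33) = 11.52, so K_p = 132.6/2.5 = 53.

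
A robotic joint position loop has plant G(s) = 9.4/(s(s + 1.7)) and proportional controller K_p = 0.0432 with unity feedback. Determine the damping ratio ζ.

ζ = 1.33

1 + K_p·G(s) = 0 gives s² + 1.7s + 0.4061 = 0.
Matching s² + 2ζω_n s + ω_n²: ω_n = √0.4061 = 0.6372 rad/s and 2ζω_n = 1.7, so ζ = 1.7/(2·0.6372) = 1.33.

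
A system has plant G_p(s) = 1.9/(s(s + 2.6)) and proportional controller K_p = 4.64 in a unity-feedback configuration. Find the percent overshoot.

21.7%

From 1 + K_pG_p(s) = 0: s² + 2.6s + 8.816 = 0 ⇒ ω_n = 2.969, ζ = 0.4378.
%OS = 100·exp(−πζ/√(1−ζ²)) = 100·exp(−π·0.4378/√0.8083) = 21.7%.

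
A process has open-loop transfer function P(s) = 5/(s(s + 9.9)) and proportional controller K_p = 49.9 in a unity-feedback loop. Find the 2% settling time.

T_s ≈ 0.808 s

The closed-loop denominator s² + 9.9s + 249.5 gives ω_n = √249.5 = 15.8 and ζ = 9.9/(2ω_n) = 0.3134.
2% settling time T_s ≈ 4/(ζω_n) = 4/4.95 = 0.808 s.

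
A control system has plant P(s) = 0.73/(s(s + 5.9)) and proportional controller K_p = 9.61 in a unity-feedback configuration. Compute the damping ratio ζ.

With unity feedback the closed-loop characteristic equation is s² + 5.9s + 9.61·0.73 = s² + 5.9s + 7.015 = 0.
So ω_n² = 7.015 ⇒ ω_n = 2.649 rad/s, and ζ = 5.9/(2ω_n) = 1.11.

ζ = 1.11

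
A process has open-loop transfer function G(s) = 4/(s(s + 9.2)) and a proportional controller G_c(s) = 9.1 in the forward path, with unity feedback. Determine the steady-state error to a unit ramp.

0.253

The loop has one pole at the origin (type 1). Velocity error constant K_v = lim_{s→0} s·G_c(s)G(s) = 9.1·4/9.2 = 3.957.
Steady-state error to a unit ramp: e_ss = 1/K_v = 0.253.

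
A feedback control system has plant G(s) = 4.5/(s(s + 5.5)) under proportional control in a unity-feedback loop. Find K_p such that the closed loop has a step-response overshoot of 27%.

From %OS = 100·exp(−πζ/√(1−ζ²)) = 27%, ζ = −ln(0.27)/√(π²+ln²(0.27)) = 0.3847.
Characteristic equation s² + 5.5s + 4.5K_p = 0 gives ζ = 5.5/(2√(4.5K_p)).
Setting ζ = 0.3847: √(4.5K_p) = 5.5/(2·0.3847) = 7.148, so K_p = 51.1/4.5 = 11.4.

K_p = 11.4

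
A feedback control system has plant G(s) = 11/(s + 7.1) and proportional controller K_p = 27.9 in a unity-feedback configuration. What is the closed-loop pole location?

s = -314

Closed-loop transfer function: T(s) = K_p·G(s)/(1 + K_p·G(s)) = 306.9/(s + 7.1 + 306.9) = 306.9/(s + 314).
The closed-loop pole is at s = −314.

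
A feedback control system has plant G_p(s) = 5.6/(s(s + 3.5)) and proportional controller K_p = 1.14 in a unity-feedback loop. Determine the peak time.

T_p = 1.72 s

The closed-loop denominator s² + 3.5s + 6.384 gives ω_n = √6.384 = 2.527 and ζ = 3.5/(2ω_n) = 0.6926.
Damped frequency ω_d = ω_n√(1−ζ²) = 1.822 rad/s, so peak time T_p = π/ω_d = 1.72 s.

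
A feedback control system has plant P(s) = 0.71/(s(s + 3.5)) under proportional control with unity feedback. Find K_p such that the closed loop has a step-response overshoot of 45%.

K_p = 71.1

From %OS = 100·exp(−πζ/√(1−ζ²)) = 45%, ζ = −ln(0.45)/√(π²+ln²(0.45)) = 0.2463.
Characteristic equation s² + 3.5s + 0.71K_p = 0 gives ζ = 3.5/(2√(0.71K_p)).
Setting ζ = 0.2463: √(0.71K_p) = 3.5/(2·0.2463) = 7.104, so K_p = 50.47/0.71 = 71.1.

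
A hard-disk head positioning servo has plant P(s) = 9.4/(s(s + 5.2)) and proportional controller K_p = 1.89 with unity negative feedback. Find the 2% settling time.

T_s ≈ 1.54 s

From 1 + K_pP(s) = 0: s² + 5.2s + 17.77 = 0 ⇒ ω_n = 4.215, ζ = 0.6168.
2% settling time T_s ≈ 4/(ζω_n) = 4/2.6 = 1.54 s.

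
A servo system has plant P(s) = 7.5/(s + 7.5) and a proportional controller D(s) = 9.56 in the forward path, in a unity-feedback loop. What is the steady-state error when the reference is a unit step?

The loop is type 0. Static position error constant K_pos = D(0)·P(0) = 9.56·1 = 9.56.
Steady-state error to a unit step: e_ss = 1/(1+K_pos) = 1/10.56 = 0.0947.

0.0947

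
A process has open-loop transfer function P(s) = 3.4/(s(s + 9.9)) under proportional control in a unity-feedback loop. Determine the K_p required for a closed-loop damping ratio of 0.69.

Closed-loop characteristic equation: s² + 9.9s + K_p·3.4 = 0.
So ω_n = √(3.4K_p) and 2ζω_n = 9.9, giving ζ = 9.9/(2√(3.4K_p)).
Setting ζ = 0.69: √(3.4K_p) = 9.9/(2·0.69) = 7.174, so K_p = 51.47/3.4 = 15.1.

K_p = 15.1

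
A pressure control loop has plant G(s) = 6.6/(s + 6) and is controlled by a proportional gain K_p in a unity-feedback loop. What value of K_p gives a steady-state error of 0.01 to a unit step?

K_p = 90

Steady-state error for a unit step on this type-0 loop is 1/(1 + K_p·G(0)).
G(0) = 1.1. Require 1/(1 + K_p·1.1) = 0.01, so 1 + 1.1·K_p = 100.
K_p = (100 − 1)/1.1 = 90.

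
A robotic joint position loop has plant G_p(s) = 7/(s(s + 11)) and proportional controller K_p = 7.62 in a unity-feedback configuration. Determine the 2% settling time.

T_s ≈ 0.727 s

Closed-loop characteristic equation: s² + 11s + 53.34 = 0, so ω_n = 7.303 rad/s and ζ = 11/(2·7.303) = 0.7531.
2% settling time T_s ≈ 4/(ζω_n) = 4/5.5 = 0.727 s.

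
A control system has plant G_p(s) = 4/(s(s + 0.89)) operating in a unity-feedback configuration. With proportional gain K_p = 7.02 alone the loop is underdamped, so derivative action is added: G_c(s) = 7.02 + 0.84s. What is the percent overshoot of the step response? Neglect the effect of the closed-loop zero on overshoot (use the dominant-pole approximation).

Forward path: (7.02 + 0.84s)·4/(s(s+0.89)). The closed-loop characteristic equation is s² + (0.89 + 4·0.84)s + 4·7.02 = 0.
That is s² + 4.25s + 28.08 = 0, so ω_n = 5.299 rad/s and ζ = 4.25/(2·5.299) = 0.401.
%OS = 100·exp(−πζ/√(1−ζ²)) = 25.3%.

25.3%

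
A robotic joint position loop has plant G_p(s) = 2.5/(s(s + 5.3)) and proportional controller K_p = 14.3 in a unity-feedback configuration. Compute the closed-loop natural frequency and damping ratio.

ω_n = 5.98 rad/s, ζ = 0.443

The closed-loop denominator is s(s+5.3) + 14.3·2.5 = s² + 5.3s + 35.75.
Matching s² + 2ζω_n s + ω_n²: ω_n = √35.75 = 5.979 rad/s and 2ζω_n = 5.3, so ζ = 5.3/(2·5.979) = 0.443.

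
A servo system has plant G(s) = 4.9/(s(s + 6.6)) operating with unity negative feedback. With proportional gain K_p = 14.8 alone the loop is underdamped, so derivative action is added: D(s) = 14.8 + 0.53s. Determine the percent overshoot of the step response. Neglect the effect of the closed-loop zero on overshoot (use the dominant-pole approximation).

Forward path: (14.8 + 0.53s)·4.9/(s(s+6.6)). The closed-loop characteristic equation is s² + (6.6 + 4.9·0.53)s + 4.9·14.8 = 0.
That is s² + 9.197s + 72.52 = 0, so ω_n = 8.516 rad/s and ζ = 9.197/(2·8.516) = 0.54.
%OS = 100·exp(−πζ/√(1−ζ²)) = 13.3%.

13.3%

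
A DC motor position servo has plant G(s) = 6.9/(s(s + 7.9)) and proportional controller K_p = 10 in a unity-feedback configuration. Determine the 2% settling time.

The closed-loop denominator s² + 7.9s + 69 gives ω_n = √69 = 8.307 and ζ = 7.9/(2ω_n) = 0.4755.
2% settling time T_s ≈ 4/(ζω_n) = 4/3.95 = 1.01 s.

T_s ≈ 1.01 s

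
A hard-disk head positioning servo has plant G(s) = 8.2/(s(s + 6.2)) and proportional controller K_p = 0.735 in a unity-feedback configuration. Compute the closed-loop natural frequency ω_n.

ω_n = 2.45 rad/s

The closed-loop denominator is s(s+6.2) + 0.735·8.2 = s² + 6.2s + 6.027.
So ω_n² = 6.027 ⇒ ω_n = 2.455 rad/s, and ζ = 6.2/(2ω_n) = 1.26.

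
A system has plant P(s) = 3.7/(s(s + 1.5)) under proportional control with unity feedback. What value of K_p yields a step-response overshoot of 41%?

K_p = 2.04

From %OS = 100·exp(−πζ/√(1−ζ²)) = 41%, ζ = −ln(0.41)/√(π²+ln²(0.41)) = 0.273.
Characteristic equation s² + 1.5s + 3.7K_p = 0 gives ζ = 1.5/(2√(3.7K_p)).
Setting ζ = 0.273: √(3.7K_p) = 1.5/(2·0.273) = 2.747, so K_p = 7.546/3.7 = 2.04.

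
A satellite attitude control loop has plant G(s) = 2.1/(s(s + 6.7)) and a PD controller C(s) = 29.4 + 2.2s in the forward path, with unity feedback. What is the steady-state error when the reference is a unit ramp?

The loop has one pole at the origin (type 1). Velocity error constant K_v = lim_{s→0} s·C(s)G(s) = 29.4·2.1/6.7 = 9.215.
Steady-state error to a unit ramp: e_ss = 1/K_v = 0.109.

0.109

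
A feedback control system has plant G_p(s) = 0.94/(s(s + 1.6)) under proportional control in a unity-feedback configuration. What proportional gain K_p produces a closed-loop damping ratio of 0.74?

K_p = 1.24

Closed-loop characteristic equation: s² + 1.6s + K_p·0.94 = 0.
So ω_n = √(0.94K_p) and 2ζω_n = 1.6, giving ζ = 1.6/(2√(0.94K_p)).
Setting ζ = 0.74: √(0.94K_p) = 1.6/(2·0.74) = 1.081, so K_p = 1.169/0.94 = 1.24.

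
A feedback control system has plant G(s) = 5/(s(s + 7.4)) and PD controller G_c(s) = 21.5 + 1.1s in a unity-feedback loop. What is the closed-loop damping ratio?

ζ = 0.622

Forward path: (21.5 + 1.1s)·5/(s(s+7.4)). The closed-loop characteristic equation is s² + (7.4 + 5·1.1)s + 5·21.5 = 0.
That is s² + 12.9s + 107.5 = 0, so ω_n = 10.37 rad/s and ζ = 12.9/(2·10.37) = 0.6221.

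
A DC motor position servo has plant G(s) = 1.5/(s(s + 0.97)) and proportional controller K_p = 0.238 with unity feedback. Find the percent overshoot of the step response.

Closed-loop characteristic equation: s² + 0.97s + 0.357 = 0, so ω_n = 0.5975 rad/s and ζ = 0.97/(2·0.5975) = 0.8117.
%OS = 100·exp(−πζ/√(1−ζ²)) = 100·exp(−π·0.8117/√0.3411) = 1.27%.

1.27%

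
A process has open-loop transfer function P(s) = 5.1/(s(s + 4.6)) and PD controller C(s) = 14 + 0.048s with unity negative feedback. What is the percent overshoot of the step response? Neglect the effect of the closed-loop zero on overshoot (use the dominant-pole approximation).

Forward path: (14 + 0.048s)·5.1/(s(s+4.6)). The closed-loop characteristic equation is s² + (4.6 + 5.1·0.048)s + 5.1·14 = 0.
That is s² + 4.845s + 71.4 = 0, so ω_n = 8.45 rad/s and ζ = 4.845/(2·8.45) = 0.2867.
%OS = 100·exp(−πζ/√(1−ζ²)) = 39.1%.

39.1%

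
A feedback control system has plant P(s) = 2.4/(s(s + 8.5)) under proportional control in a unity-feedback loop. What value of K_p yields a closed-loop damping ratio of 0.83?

K_p = 10.9

Closed-loop characteristic equation: s² + 8.5s + K_p·2.4 = 0.
So ω_n = √(2.4K_p) and 2ζω_n = 8.5, giving ζ = 8.5/(2√(2.4K_p)).
Setting ζ = 0.83: √(2.4K_p) = 8.5/(2·0.83) = 5.12, so K_p = 26.22/2.4 = 10.9.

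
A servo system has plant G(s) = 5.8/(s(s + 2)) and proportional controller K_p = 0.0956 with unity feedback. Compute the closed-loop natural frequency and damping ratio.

1 + K_p·G(s) = 0 gives s² + 2s + 0.5545 = 0.
Matching s² + 2ζω_n s + ω_n²: ω_n = √0.5545 = 0.7446 rad/s and 2ζω_n = 2, so ζ = 2/(2·0.7446) = 1.34.

ω_n = 0.745 rad/s, ζ = 1.34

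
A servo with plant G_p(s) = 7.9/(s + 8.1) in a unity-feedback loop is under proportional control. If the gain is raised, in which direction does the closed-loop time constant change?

decrease

Closed-loop pole is at s = −(8.1+K_p·7.9); larger K_p moves it further left, so τ = 1/(8.1+K_p·7.9) decreases.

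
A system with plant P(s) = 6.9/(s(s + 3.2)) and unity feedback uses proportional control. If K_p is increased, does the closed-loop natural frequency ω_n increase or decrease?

ω_n = √(6.9·K_p), which grows with K_p.

increase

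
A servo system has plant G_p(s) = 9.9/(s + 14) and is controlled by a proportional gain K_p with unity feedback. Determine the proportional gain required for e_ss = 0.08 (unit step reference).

For a type-0 loop with proportional control, e_ss = 1/(1 + K_p·G_p(0)).
G_p(0) = 0.7071. Require 1/(1 + K_p·0.7071) = 0.08, so 1 + 0.7071·K_p = 12.5.
K_p = (12.5 − 1)/0.7071 = 16.3.

K_p = 16.3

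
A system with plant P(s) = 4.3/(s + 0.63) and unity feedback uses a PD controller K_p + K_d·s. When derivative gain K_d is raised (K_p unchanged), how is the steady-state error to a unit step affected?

K_d affects only the transient (the s-coefficient); the DC loop gain, and hence e_ss, depends only on K_p.

unchanged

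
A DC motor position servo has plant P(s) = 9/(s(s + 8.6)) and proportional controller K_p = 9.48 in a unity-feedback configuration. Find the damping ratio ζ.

ζ = 0.466

The closed-loop denominator is s(s+8.6) + 9.48·9 = s² + 8.6s + 85.32.
So ω_n² = 85.32 ⇒ ω_n = 9.237 rad/s, and ζ = 8.6/(2ω_n) = 0.466.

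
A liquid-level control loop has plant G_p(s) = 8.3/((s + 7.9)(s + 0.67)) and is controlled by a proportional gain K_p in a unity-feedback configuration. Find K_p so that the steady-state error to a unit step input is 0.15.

For a type-0 loop with proportional control, e_ss = 1/(1 + K_p·G_p(0)).
G_p(0) = 1.568. Require 1/(1 + K_p·1.568) = 0.15, so 1 + 1.568·K_p = 6.667.
K_p = (6.667 − 1)/1.568 = 3.61.

K_p = 3.61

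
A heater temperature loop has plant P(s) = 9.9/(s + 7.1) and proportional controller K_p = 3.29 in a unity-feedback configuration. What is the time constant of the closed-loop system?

τ = 0.0252 s

Closed-loop transfer function: T(s) = K_p·P(s)/(1 + K_p·P(s)) = 32.57/(s + 7.1 + 32.57) = 32.57/(s + 39.67).
Time constant τ = 1/39.67 = 0.0252 s.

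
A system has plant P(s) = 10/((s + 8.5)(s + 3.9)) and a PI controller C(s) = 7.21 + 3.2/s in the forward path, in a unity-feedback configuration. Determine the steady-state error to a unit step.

0

The open loop C(s)P(s) has a pole at the origin (type 1), so the static position error constant is infinite and e_ss = 1/(1+∞) = 0.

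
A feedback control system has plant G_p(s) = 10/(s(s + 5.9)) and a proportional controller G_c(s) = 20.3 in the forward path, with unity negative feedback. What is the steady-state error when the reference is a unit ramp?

The loop has one pole at the origin (type 1). Velocity error constant K_v = lim_{s→0} s·G_c(s)G_p(s) = 20.3·10/5.9 = 34.41.
Steady-state error to a unit ramp: e_ss = 1/K_v = 0.0291.

0.0291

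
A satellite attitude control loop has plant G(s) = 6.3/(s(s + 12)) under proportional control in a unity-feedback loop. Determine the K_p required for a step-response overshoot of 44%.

K_p = 89.4

From %OS = 100·exp(−πζ/√(1−ζ²)) = 44%, ζ = −ln(0.44)/√(π²+ln²(0.44)) = 0.2528.
Characteristic equation s² + 12s + 6.3K_p = 0 gives ζ = 12/(2√(6.3K_p)).
Setting ζ = 0.2528: √(6.3K_p) = 12/(2·0.2528) = 23.73, so K_p = 563.2/6.3 = 89.4.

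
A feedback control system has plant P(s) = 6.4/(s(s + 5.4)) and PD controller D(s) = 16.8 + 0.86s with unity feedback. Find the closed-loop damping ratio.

Forward path: (16.8 + 0.86s)·6.4/(s(s+5.4)). The closed-loop characteristic equation is s² + (5.4 + 6.4·0.86)s + 6.4·16.8 = 0.
That is s² + 10.9s + 107.5 = 0, so ω_n = 10.37 rad/s and ζ = 10.9/(2·10.37) = 0.5258.

ζ = 0.526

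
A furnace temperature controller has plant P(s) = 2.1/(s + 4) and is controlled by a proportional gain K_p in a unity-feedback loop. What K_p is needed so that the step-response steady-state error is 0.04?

Steady-state error for a unit step on this type-0 loop is 1/(1 + K_p·P(0)).
P(0) = 0.525. Require 1/(1 + K_p·0.525) = 0.04, so 1 + 0.525·K_p = 25.
K_p = (25 − 1)/0.525 = 45.7.

K_p = 45.7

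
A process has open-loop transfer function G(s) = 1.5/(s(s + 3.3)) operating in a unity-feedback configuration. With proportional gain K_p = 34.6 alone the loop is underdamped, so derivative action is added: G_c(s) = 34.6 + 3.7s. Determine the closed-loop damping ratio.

Forward path: (34.6 + 3.7s)·1.5/(s(s+3.3)). The closed-loop characteristic equation is s² + (3.3 + 1.5·3.7)s + 1.5·34.6 = 0.
That is s² + 8.85s + 51.9 = 0, so ω_n = 7.204 rad/s and ζ = 8.85/(2·7.204) = 0.6142.

ζ = 0.614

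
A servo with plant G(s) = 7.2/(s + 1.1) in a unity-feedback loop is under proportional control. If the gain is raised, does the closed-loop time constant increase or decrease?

decrease

The closed-loop bandwidth 1.1+K_p·7.2 grows with K_p, so τ shrinks.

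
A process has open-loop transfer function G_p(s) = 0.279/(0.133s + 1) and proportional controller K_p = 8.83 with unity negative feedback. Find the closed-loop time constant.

Closed loop: T(s) = K_p·G_p/(1+K_p·G_p) = 2.464/(0.133s + 1 + 2.464), with pole at s = −(1 + 2.464)/0.133 = −26.04.
Closed-loop time constant τ = 1/26.04 = 0.0384 s.

τ = 0.0384 s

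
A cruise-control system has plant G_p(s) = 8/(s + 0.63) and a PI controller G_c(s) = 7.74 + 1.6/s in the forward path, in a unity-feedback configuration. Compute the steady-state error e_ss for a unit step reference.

0

The open loop G_c(s)G_p(s) has a pole at the origin (type 1), so the static position error constant is infinite and e_ss = 1/(1+∞) = 0.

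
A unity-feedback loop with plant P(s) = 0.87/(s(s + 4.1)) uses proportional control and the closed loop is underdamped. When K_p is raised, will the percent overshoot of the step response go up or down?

Characteristic equation s² + 4.1s + K_p·0.87 = 0: raising K_p raises ω_n while 2ζω_n = 4.1 is fixed, so ζ falls and overshoot grows.

increase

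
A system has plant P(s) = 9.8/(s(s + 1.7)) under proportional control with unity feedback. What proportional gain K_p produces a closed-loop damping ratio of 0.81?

Closed-loop characteristic equation: s² + 1.7s + K_p·9.8 = 0.
So ω_n = √(9.8K_p) and 2ζω_n = 1.7, giving ζ = 1.7/(2√(9.8K_p)).
Setting ζ = 0.81: √(9.8K_p) = 1.7/(2·0.81) = 1.049, so K_p = 1.101/9.8 = 0.112.

K_p = 0.112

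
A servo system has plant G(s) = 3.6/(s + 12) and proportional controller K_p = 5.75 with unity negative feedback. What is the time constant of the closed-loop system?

Closed-loop transfer function: T(s) = K_p·G(s)/(1 + K_p·G(s)) = 20.7/(s + 12 + 20.7) = 20.7/(s + 32.7).
Time constant τ = 1/32.7 = 0.0306 s.

τ = 0.0306 s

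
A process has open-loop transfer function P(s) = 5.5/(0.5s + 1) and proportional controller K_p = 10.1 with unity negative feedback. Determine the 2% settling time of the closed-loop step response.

T_s ≈ 0.0354 s

Closed loop: T(s) = K_p·P/(1+K_p·P) = 55.55/(0.5s + 1 + 55.55), with pole at s = −(1 + 55.55)/0.5 = −113.1.
τ = 1/113.1 = 0.008842 s, so 2% settling time ≈ 4τ = 0.0354 s.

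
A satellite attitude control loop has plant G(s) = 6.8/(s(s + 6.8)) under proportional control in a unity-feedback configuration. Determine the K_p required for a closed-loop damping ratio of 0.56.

K_p = 5.42

Closed-loop characteristic equation: s² + 6.8s + K_p·6.8 = 0.
So ω_n = √(6.8K_p) and 2ζω_n = 6.8, giving ζ = 6.8/(2√(6.8K_p)).
Setting ζ = 0.56: √(6.8K_p) = 6.8/(2·0.56) = 6.071, so K_p = 36.86/6.8 = 5.42.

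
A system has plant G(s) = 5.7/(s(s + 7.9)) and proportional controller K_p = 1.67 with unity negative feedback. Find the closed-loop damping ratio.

1 + K_p·G(s) = 0 gives s² + 7.9s + 9.519 = 0.
So ω_n² = 9.519 ⇒ ω_n = 3.085 rad/s, and ζ = 7.9/(2ω_n) = 1.28.

ζ = 1.28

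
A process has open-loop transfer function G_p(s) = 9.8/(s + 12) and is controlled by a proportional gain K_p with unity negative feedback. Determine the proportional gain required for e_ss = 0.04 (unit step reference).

K_p = 29.4

The loop is type 0, so e_ss(step) = 1/(1 + K_pos) with K_pos = K_p·G_p(0).
G_p(0) = 0.8167. Require 1/(1 + K_p·0.8167) = 0.04, so 1 + 0.8167·K_p = 25.
K_p = (25 − 1)/0.8167 = 29.4.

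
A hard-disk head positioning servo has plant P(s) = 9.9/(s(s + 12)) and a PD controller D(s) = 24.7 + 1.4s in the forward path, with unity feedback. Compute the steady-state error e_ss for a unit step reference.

0

The open loop D(s)P(s) has a pole at the origin (type 1), so the static position error constant is infinite and e_ss = 1/(1+∞) = 0.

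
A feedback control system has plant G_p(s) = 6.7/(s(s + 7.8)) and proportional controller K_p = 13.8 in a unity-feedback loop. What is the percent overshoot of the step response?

24.8%

The closed-loop denominator s² + 7.8s + 92.46 gives ω_n = √92.46 = 9.616 and ζ = 7.8/(2ω_n) = 0.4056.
%OS = 100·exp(−πζ/√(1−ζ²)) = 100·exp(−π·0.4056/√0.8355) = 24.8%.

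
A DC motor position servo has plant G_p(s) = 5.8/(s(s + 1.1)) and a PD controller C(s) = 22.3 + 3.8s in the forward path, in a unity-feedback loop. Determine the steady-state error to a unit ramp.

The loop has one pole at the origin (type 1). Velocity error constant K_v = lim_{s→0} s·C(s)G_p(s) = 22.3·5.8/1.1 = 117.6.
Steady-state error to a unit ramp: e_ss = 1/K_v = 0.0085.

0.0085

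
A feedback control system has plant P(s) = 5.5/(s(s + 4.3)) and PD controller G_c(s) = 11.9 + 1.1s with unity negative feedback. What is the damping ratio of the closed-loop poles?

Forward path: (11.9 + 1.1s)·5.5/(s(s+4.3)). The closed-loop characteristic equation is s² + (4.3 + 5.5·1.1)s + 5.5·11.9 = 0.
That is s² + 10.35s + 65.45 = 0, so ω_n = 8.09 rad/s and ζ = 10.35/(2·8.09) = 0.6397.

ζ = 0.64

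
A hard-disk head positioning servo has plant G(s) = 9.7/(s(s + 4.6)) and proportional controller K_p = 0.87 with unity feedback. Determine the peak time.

Closed-loop characteristic equation: s² + 4.6s + 8.439 = 0, so ω_n = 2.905 rad/s and ζ = 4.6/(2·2.905) = 0.7917.
Damped frequency ω_d = ω_n√(1−ζ²) = 1.775 rad/s, so peak time T_p = π/ω_d = 1.77 s.

T_p = 1.77 s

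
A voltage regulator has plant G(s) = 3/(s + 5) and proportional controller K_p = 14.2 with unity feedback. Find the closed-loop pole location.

s = -47.6

Closed-loop transfer function: T(s) = K_p·G(s)/(1 + K_p·G(s)) = 42.6/(s + 5 + 42.6) = 42.6/(s + 47.6).
The closed-loop pole is at s = −47.6.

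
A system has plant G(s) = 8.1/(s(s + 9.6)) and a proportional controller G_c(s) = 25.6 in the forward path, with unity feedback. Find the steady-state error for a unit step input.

0

The open loop G_c(s)G(s) has a pole at the origin (type 1), so the static position error constant is infinite and e_ss = 1/(1+∞) = 0.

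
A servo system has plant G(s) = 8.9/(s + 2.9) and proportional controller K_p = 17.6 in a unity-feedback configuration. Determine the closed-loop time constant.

τ = 0.00627 s

Closed-loop transfer function: T(s) = K_p·G(s)/(1 + K_p·G(s)) = 156.6/(s + 2.9 + 156.6) = 156.6/(s + 159.5).
Time constant τ = 1/159.5 = 0.00627 s.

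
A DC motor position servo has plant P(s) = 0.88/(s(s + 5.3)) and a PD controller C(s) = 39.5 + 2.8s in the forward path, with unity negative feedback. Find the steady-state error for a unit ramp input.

The loop has one pole at the origin (type 1). Velocity error constant K_v = lim_{s→0} s·C(s)P(s) = 39.5·0.88/5.3 = 6.558.
Steady-state error to a unit ramp: e_ss = 1/K_v = 0.152.

0.152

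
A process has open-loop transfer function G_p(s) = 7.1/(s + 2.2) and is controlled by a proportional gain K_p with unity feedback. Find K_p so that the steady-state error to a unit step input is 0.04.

K_p = 7.44

Steady-state error for a unit step on this type-0 loop is 1/(1 + K_p·G_p(0)).
G_p(0) = 3.227. Require 1/(1 + K_p·3.227) = 0.04, so 1 + 3.227·K_p = 25.
K_p = (25 − 1)/3.227 = 7.44.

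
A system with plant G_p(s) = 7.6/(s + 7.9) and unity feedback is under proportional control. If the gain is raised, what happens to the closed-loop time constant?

decrease

Closed-loop pole is at s = −(7.9+K_p·7.6); larger K_p moves it further left, so τ = 1/(7.9+K_p·7.6) decreases.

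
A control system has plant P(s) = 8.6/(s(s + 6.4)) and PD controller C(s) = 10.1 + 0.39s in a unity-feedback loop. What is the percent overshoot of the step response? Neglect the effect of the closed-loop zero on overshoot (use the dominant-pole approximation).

14.5%

Forward path: (10.1 + 0.39s)·8.6/(s(s+6.4)). The closed-loop characteristic equation is s² + (6.4 + 8.6·0.39)s + 8.6·10.1 = 0.
That is s² + 9.754s + 86.86 = 0, so ω_n = 9.32 rad/s and ζ = 9.754/(2·9.32) = 0.5233.
%OS = 100·exp(−πζ/√(1−ζ²)) = 14.5%.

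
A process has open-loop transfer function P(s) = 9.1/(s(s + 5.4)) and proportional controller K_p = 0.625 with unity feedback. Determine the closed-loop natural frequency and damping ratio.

1 + K_p·P(s) = 0 gives s² + 5.4s + 5.688 = 0.
Matching s² + 2ζω_n s + ω_n²: ω_n = √5.688 = 2.385 rad/s and 2ζω_n = 5.4, so ζ = 5.4/(2·2.385) = 1.13.

ω_n = 2.38 rad/s, ζ = 1.13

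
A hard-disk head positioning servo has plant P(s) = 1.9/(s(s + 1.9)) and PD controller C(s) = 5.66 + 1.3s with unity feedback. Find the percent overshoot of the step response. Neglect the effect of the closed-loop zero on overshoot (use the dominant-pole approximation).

Forward path: (5.66 + 1.3s)·1.9/(s(s+1.9)). The closed-loop characteristic equation is s² + (1.9 + 1.9·1.3)s + 1.9·5.66 = 0.
That is s² + 4.37s + 10.75 = 0, so ω_n = 3.279 rad/s and ζ = 4.37/(2·3.279) = 0.6663.
%OS = 100·exp(−πζ/√(1−ζ²)) = 6.04%.

6.04%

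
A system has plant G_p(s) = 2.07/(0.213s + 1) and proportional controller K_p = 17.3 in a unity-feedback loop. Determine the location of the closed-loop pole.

s = -172.8

Closed loop: T(s) = K_p·G_p/(1+K_p·G_p) = 35.81/(0.213s + 1 + 35.81), with pole at s = −(1 + 35.81)/0.213 = −172.8.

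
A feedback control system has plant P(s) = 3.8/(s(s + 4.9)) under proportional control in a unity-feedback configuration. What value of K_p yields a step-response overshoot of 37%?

From %OS = 100·exp(−πζ/√(1−ζ²)) = 37%, ζ = −ln(0.37)/√(π²+ln²(0.37)) = 0.3017.
Characteristic equation s² + 4.9s + 3.8K_p = 0 gives ζ = 4.9/(2√(3.8K_p)).
Setting ζ = 0.3017: √(3.8K_p) = 4.9/(2·0.3017) = 8.12, so K_p = 65.93/3.8 = 17.4.

K_p = 17.4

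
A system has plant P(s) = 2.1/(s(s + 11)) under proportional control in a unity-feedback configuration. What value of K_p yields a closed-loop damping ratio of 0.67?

Closed-loop characteristic equation: s² + 11s + K_p·2.1 = 0.
So ω_n = √(2.1K_p) and 2ζω_n = 11, giving ζ = 11/(2√(2.1K_p)).
Setting ζ = 0.67: √(2.1K_p) = 11/(2·0.67) = 8.209, so K_p = 67.39/2.1 = 32.1.

K_p = 32.1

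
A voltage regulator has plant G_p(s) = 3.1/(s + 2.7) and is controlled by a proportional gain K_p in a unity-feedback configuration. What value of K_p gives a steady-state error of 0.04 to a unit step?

Steady-state error for a unit step on this type-0 loop is 1/(1 + K_p·G_p(0)).
G_p(0) = 1.148. Require 1/(1 + K_p·1.148) = 0.04, so 1 + 1.148·K_p = 25.
K_p = (25 − 1)/1.148 = 20.9.

K_p = 20.9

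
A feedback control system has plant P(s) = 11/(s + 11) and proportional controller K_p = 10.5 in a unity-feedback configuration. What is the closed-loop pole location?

Closed-loop transfer function: T(s) = K_p·P(s)/(1 + K_p·P(s)) = 115.5/(s + 11 + 115.5) = 115.5/(s + 126.5).
The closed-loop pole is at s = −126.5.

s = -126.5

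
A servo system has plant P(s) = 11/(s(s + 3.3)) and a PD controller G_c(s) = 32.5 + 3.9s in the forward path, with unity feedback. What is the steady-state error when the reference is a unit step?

0

The open loop G_c(s)P(s) has a pole at the origin (type 1), so the static position error constant is infinite and e_ss = 1/(1+∞) = 0.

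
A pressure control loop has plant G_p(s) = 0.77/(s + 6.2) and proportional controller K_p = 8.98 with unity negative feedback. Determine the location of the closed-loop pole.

s = -13.11

Closed-loop transfer function: T(s) = K_p·G_p(s)/(1 + K_p·G_p(s)) = 6.915/(s + 6.2 + 6.915) = 6.915/(s + 13.11).
The closed-loop pole is at s = −13.11.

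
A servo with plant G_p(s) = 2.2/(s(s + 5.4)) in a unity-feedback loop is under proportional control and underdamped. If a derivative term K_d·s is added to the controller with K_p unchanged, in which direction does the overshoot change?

The derivative term adds K·K_d to the s-coefficient of the characteristic equation, raising 2ζω_n while ω_n is unchanged; ζ increases, so overshoot decreases.

decrease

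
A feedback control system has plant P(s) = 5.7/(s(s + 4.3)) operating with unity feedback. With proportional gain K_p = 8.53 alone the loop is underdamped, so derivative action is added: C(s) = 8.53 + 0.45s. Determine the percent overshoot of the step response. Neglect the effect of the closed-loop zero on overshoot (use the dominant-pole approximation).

16.9%

Forward path: (8.53 + 0.45s)·5.7/(s(s+4.3)). The closed-loop characteristic equation is s² + (4.3 + 5.7·0.45)s + 5.7·8.53 = 0.
That is s² + 6.865s + 48.62 = 0, so ω_n = 6.973 rad/s and ζ = 6.865/(2·6.973) = 0.4923.
%OS = 100·exp(−πζ/√(1−ζ²)) = 16.9%.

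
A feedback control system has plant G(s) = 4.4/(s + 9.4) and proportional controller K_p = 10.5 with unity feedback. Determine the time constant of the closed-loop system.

τ = 0.018 s

Closed-loop transfer function: T(s) = K_p·G(s)/(1 + K_p·G(s)) = 46.2/(s + 9.4 + 46.2) = 46.2/(s + 55.6).
Time constant τ = 1/55.6 = 0.018 s.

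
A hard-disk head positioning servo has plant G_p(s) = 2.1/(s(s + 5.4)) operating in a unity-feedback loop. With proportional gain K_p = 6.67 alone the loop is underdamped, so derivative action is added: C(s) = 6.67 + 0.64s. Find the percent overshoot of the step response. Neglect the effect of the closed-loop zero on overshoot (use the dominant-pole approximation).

0.147%

Forward path: (6.67 + 0.64s)·2.1/(s(s+5.4)). The closed-loop characteristic equation is s² + (5.4 + 2.1·0.64)s + 2.1·6.67 = 0.
That is s² + 6.744s + 14.01 = 0, so ω_n = 3.743 rad/s and ζ = 6.744/(2·3.743) = 0.901.
%OS = 100·exp(−πζ/√(1−ζ²)) = 0.147%.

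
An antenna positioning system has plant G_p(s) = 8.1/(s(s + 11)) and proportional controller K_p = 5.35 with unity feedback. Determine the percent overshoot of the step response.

0.842%

Closed-loop characteristic equation: s² + 11s + 43.33 = 0, so ω_n = 6.583 rad/s and ζ = 11/(2·6.583) = 0.8355.
%OS = 100·exp(−πζ/√(1−ζ²)) = 100·exp(−π·0.8355/√0.3019) = 0.842%.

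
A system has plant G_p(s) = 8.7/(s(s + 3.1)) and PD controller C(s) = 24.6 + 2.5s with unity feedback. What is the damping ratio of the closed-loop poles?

ζ = 0.849

Forward path: (24.6 + 2.5s)·8.7/(s(s+3.1)). The closed-loop characteristic equation is s² + (3.1 + 8.7·2.5)s + 8.7·24.6 = 0.
That is s² + 24.85s + 214 = 0, so ω_n = 14.63 rad/s and ζ = 24.85/(2·14.63) = 0.8493.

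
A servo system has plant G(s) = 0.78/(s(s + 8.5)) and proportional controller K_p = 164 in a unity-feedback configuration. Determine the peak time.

T_p = 0.3 s

From 1 + K_pG(s) = 0: s² + 8.5s + 127.9 = 0 ⇒ ω_n = 11.31, ζ = 0.3758.
Damped frequency ω_d = ω_n√(1−ζ²) = 10.48 rad/s, so peak time T_p = π/ω_d = 0.3 s.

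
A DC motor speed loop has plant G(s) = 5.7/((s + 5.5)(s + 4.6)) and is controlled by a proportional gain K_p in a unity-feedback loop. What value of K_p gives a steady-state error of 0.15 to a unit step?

For a type-0 loop with proportional control, e_ss = 1/(1 + K_p·G(0)).
G(0) = 0.2253. Require 1/(1 + K_p·0.2253) = 0.15, so 1 + 0.2253·K_p = 6.667.
K_p = (6.667 − 1)/0.2253 = 25.2.

K_p = 25.2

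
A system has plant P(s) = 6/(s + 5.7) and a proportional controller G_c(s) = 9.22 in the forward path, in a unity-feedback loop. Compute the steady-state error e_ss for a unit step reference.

The loop is type 0. Static position error constant K_pos = G_c(0)·P(0) = 9.22·1.053 = 9.705.
Steady-state error to a unit step: e_ss = 1/(1+K_pos) = 1/10.71 = 0.0934.

0.0934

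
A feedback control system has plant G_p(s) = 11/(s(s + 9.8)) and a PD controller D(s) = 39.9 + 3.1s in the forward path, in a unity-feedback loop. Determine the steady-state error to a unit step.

The open loop D(s)G_p(s) has a pole at the origin (type 1), so the static position error constant is infinite and e_ss = 1/(1+∞) = 0.

0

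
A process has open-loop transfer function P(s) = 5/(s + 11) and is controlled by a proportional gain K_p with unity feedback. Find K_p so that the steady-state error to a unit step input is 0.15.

K_p = 12.5

For a type-0 loop with proportional control, e_ss = 1/(1 + K_p·P(0)).
P(0) = 0.4545. Require 1/(1 + K_p·0.4545) = 0.15, so 1 + 0.4545·K_p = 6.667.
K_p = (6.667 − 1)/0.4545 = 12.5.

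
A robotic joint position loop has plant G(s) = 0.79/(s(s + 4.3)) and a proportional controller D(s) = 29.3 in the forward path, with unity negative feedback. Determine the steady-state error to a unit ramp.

0.186

The loop has one pole at the origin (type 1). Velocity error constant K_v = lim_{s→0} s·D(s)G(s) = 29.3·0.79/4.3 = 5.383.
Steady-state error to a unit ramp: e_ss = 1/K_v = 0.186.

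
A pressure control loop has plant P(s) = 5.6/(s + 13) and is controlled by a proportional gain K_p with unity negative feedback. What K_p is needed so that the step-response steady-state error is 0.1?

The loop is type 0, so e_ss(step) = 1/(1 + K_pos) with K_pos = K_p·P(0).
P(0) = 0.4308. Require 1/(1 + K_p·0.4308) = 0.1, so 1 + 0.4308·K_p = 10.
K_p = (10 − 1)/0.4308 = 20.9.

K_p = 20.9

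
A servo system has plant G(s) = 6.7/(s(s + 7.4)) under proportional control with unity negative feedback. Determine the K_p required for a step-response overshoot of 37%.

From %OS = 100·exp(−πζ/√(1−ζ²)) = 37%, ζ = −ln(0.37)/√(π²+ln²(0.37)) = 0.3017.
Characteristic equation s² + 7.4s + 6.7K_p = 0 gives ζ = 7.4/(2√(6.7K_p)).
Setting ζ = 0.3017: √(6.7K_p) = 7.4/(2·0.3017) = 12.26, so K_p = 150.4/6.7 = 22.4.

K_p = 22.4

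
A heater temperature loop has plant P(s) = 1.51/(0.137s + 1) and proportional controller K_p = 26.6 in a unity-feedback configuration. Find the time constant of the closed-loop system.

Closed loop: T(s) = K_p·P/(1+K_p·P) = 40.17/(0.137s + 1 + 40.17), with pole at s = −(1 + 40.17)/0.137 = −300.5.
Closed-loop time constant τ = 1/300.5 = 0.00333 s.

τ = 0.00333 s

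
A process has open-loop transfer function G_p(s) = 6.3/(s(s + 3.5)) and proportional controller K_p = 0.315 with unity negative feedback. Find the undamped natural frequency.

1 + K_p·G_p(s) = 0 gives s² + 3.5s + 1.984 = 0.
Matching s² + 2ζω_n s + ω_n²: ω_n = √1.984 = 1.409 rad/s and 2ζω_n = 3.5, so ζ = 3.5/(2·1.409) = 1.24.

ω_n = 1.41 rad/s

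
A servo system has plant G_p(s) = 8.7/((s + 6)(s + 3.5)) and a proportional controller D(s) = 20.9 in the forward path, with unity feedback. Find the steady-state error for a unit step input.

0.104

The loop is type 0. Static position error constant K_pos = D(0)·G_p(0) = 20.9·0.4143 = 8.659.
Steady-state error to a unit step: e_ss = 1/(1+K_pos) = 1/9.659 = 0.104.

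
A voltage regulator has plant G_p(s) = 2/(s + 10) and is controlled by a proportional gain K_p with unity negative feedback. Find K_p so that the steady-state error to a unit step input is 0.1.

The loop is type 0, so e_ss(step) = 1/(1 + K_pos) with K_pos = K_p·G_p(0).
G_p(0) = 0.2. Require 1/(1 + K_p·0.2) = 0.1, so 1 + 0.2·K_p = 10.
K_p = (10 − 1)/0.2 = 45.

K_p = 45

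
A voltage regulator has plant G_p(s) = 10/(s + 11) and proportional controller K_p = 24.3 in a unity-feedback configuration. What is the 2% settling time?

Closed-loop transfer function: T(s) = K_p·G_p(s)/(1 + K_p·G_p(s)) = 243/(s + 11 + 243) = 243/(s + 254).
Time constant τ = 1/254 = 0.003937 s, so the 2% settling time is about 4τ = 0.0157 s.

T_s ≈ 0.0157 s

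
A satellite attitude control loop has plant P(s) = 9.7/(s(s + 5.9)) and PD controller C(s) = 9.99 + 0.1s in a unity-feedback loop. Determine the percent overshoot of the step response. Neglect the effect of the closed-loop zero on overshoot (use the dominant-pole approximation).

Forward path: (9.99 + 0.1s)·9.7/(s(s+5.9)). The closed-loop characteristic equation is s² + (5.9 + 9.7·0.1)s + 9.7·9.99 = 0.
That is s² + 6.87s + 96.9 = 0, so ω_n = 9.844 rad/s and ζ = 6.87/(2·9.844) = 0.3489.
%OS = 100·exp(−πζ/√(1−ζ²)) = 31%.

31%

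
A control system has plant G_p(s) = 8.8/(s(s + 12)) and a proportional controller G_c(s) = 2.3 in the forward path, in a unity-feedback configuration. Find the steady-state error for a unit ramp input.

The loop has one pole at the origin (type 1). Velocity error constant K_v = lim_{s→0} s·G_c(s)G_p(s) = 2.3·8.8/12 = 1.687.
Steady-state error to a unit ramp: e_ss = 1/K_v = 0.593.

0.593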